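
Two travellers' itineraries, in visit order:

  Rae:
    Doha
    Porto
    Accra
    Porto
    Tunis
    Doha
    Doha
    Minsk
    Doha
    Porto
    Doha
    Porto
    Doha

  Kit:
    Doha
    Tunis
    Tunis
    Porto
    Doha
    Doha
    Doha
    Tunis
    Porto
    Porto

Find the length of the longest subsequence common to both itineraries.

7

Pick Doha (Rae #1, Kit #1) → Porto (Rae #4, Kit #4) → Doha (Rae #6, Kit #5) → Doha (Rae #7, Kit #6) → Doha (Rae #9, Kit #7) → Porto (Rae #10, Kit #9) → Porto (Rae #12, Kit #10); all 7 stops appear in both, in order. Since dp[13][10] = 7, nothing longer is possible.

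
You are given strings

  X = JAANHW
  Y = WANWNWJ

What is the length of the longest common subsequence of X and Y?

Let dp[i][j] be the LCS length of the first i characters of X and the first j characters of Y. dp[i][j] = dp[i-1][j-1]+1 when the i-th and j-th characters match, else max(dp[i-1][j], dp[i][j-1]).
    ·  W  A  N  W  N  W  J
 ·  0  0  0  0  0  0  0  0
 J  0  0  0  0  0  0  0  1
 A  0  0  1  1  1  1  1  1
 A  0  0  1  1  1  1  1  1
 N  0  0  1  2  2  2  2  2
 H  0  0  1  2  2  2  2  2
 W  0  1  1  2  3  3  3  3
dp[6][7] = 3. One LCS (by backtracking along matches): ANW.

3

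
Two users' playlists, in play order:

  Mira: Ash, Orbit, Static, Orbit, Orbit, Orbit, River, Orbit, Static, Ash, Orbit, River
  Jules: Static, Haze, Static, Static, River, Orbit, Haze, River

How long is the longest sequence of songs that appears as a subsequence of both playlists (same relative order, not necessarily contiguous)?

4

Taking Static at Mira[3]=Jules[4], River at Mira[7]=Jules[5], Orbit at Mira[8]=Jules[6], River at Mira[12]=Jules[8] gives a common subsequence of length 4. dp[12][8] = 4 confirms this is the maximum.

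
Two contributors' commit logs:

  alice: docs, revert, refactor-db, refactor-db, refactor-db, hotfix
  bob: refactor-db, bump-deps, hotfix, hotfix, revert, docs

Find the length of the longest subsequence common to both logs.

Pick refactor-db at alice[3]=bob[1] → hotfix at alice[6]=bob[4]; all 2 commits appear in both, in order. Since dp[6][6] = 2, nothing longer is possible.

2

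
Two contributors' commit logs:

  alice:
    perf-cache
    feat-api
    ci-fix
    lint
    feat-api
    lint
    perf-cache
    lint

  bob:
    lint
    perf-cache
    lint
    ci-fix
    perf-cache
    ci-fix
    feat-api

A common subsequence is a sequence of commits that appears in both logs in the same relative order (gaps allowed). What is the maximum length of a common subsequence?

3

Pick perf-cache [1,5], then ci-fix [3,6], then feat-api [5,7]; all 3 commits appear in both, in order. The LCS DP gives dp[8][7] = 3, so this is optimal.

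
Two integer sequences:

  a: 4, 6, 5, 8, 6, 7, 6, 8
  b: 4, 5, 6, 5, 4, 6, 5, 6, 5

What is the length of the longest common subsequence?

Taking 4 (a #1, b #1), 6 (a #2, b #3), 5 (a #3, b #4), 6 (a #5, b #6), 6 (a #7, b #8) gives a common subsequence of length 5. The LCS DP gives dp[8][9] = 5, so this is optimal.

5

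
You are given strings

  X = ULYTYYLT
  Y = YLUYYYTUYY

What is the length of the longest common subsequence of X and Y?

5

Taking U (X #1, Y #3); then Y (X #3, Y #6); then T (X #4, Y #7); then Y (X #5, Y #9); then Y (X #6, Y #10) gives a common subsequence of length 5, and the DP table's final entry dp[8][10] is also 5, so no common subsequence is longer.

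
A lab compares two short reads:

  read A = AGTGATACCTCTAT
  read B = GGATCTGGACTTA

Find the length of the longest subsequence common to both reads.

9

Pick G at read A[2]=read B[1] → G at read A[4]=read B[2] → A at read A[5]=read B[3] → T at read A[6]=read B[6] → A at read A[7]=read B[9] → C at read A[9]=read B[10] → T at read A[10]=read B[11] → T at read A[12]=read B[12] → A at read A[13]=read B[13]; all 9 bases appear in both, in order, and the DP table's final entry dp[14][13] is also 9, so no common subsequence is longer.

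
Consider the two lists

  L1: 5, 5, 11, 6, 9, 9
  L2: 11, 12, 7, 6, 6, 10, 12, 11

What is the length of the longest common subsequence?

One common subsequence of length 2: 11 at L1[3]=L2[1], 6 at L1[4]=L2[5]. Since dp[6][8] = 2, nothing longer is possible.

2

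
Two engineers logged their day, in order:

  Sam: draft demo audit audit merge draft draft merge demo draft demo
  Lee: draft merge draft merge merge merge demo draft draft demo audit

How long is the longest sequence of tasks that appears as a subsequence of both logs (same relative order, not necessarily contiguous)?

7

One common subsequence of length 7: draft (Sam #1, Lee #1), merge (Sam #5, Lee #2), draft (Sam #6, Lee #3), merge (Sam #8, Lee #6), demo (Sam #9, Lee #7), draft (Sam #10, Lee #9), demo (Sam #11, Lee #10). The LCS DP gives dp[11][11] = 7, so this is optimal.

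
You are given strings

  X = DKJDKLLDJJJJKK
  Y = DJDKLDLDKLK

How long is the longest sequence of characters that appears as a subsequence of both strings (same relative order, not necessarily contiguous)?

9

Taking D [1,1], J [3,2], D [4,3], K [5,4], L [6,5], L [7,7], D [8,8], K [13,9], K [14,11] gives a common subsequence of length 9. Since dp[14][11] = 9, nothing longer is possible.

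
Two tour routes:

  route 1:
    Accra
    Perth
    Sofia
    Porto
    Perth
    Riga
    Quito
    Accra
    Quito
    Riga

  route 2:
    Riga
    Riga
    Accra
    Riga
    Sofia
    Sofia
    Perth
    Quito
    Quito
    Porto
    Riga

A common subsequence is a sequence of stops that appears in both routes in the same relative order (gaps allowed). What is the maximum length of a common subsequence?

Pick Accra [1,3]; then Sofia [3,6]; then Perth [5,7]; then Quito [7,8]; then Quito [9,9]; then Riga [10,11]; all 6 stops appear in both, in order. dp[10][11] = 6 confirms this is the maximum.

6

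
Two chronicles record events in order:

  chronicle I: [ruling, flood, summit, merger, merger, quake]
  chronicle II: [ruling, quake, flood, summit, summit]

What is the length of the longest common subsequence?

3

Taking ruling at chronicle I[1]=chronicle II[1], flood at chronicle I[2]=chronicle II[3], summit at chronicle I[3]=chronicle II[5] gives a common subsequence of length 3. Since dp[6][5] = 3, nothing longer is possible.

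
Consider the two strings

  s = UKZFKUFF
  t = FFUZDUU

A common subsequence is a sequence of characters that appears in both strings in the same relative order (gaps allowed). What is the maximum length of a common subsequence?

Taking U (s #1, t #3); then Z (s #3, t #4); then U (s #6, t #7) gives a common subsequence of length 3. The LCS DP gives dp[8][7] = 3, so this is optimal.

3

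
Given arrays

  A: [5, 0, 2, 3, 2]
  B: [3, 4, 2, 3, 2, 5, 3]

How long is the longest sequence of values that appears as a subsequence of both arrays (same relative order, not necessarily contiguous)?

3

One common subsequence of length 3: 2 at A[3]=B[3], 3 at A[4]=B[4], 2 at A[5]=B[5]. dp[5][7] = 3 confirms this is the maximum.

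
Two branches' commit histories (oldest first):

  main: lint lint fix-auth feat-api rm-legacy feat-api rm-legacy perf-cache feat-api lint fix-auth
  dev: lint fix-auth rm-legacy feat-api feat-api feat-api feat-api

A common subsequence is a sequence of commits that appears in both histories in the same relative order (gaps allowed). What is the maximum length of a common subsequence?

5

One common subsequence of length 5: lint (main #2, dev #1) → fix-auth (main #3, dev #2) → feat-api (main #4, dev #5) → feat-api (main #6, dev #6) → feat-api (main #9, dev #7). The LCS DP gives dp[11][7] = 5, so this is optimal.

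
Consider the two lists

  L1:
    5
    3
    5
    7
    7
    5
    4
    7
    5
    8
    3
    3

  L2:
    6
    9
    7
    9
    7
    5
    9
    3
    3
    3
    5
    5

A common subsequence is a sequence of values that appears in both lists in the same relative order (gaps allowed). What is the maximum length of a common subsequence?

5

Let dp[i][j] be the LCS length of the first i values of L1 and the first j values of L2. dp[i][j] = dp[i-1][j-1]+1 when the i-th and j-th values match, else max(dp[i-1][j], dp[i][j-1]).
    ·  6  9  7  9  7  5  9  3  3  3  5  5
 ·  0  0  0  0  0  0  0  0  0  0  0  0  0
 5  0  0  0  0  0  0  1  1  1  1  1  1  1
 3  0  0  0  0  0  0  1  1  2  2  2  2  2
 5  0  0  0  0  0  0  1  1  2  2  2  3  3
 7  0  0  0  1  1  1  1  1  2  2  2  3  3
 7  0  0  0  1  1  2  2  2  2  2  2  3  3
 5  0  0  0  1  1  2  3  3  3  3  3  3  4
 4  0  0  0  1  1  2  3  3  3  3  3  3  4
 7  0  0  0  1  1  2  3  3  3  3  3  3  4
 5  0  0  0  1  1  2  3  3  3  3  3  4  4
 8  0  0  0  1  1  2  3  3  3  3  3  4  4
 3  0  0  0  1  1  2  3  3  4  4  4  4  4
 3  0  0  0  1  1  2  3  3  4  5  5  5  5
dp[12][12] = 5. One LCS (by backtracking along matches): 7, 7, 5, 3, 3.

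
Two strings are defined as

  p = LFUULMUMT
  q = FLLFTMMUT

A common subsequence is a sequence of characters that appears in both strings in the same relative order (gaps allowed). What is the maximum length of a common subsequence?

Let dp[i][j] be the LCS length of the first i characters of p and the first j characters of q. dp[i][j] = dp[i-1][j-1]+1 when the i-th and j-th characters match, else max(dp[i-1][j], dp[i][j-1]).
    ·  F  L  L  F  T  M  M  U  T
 ·  0  0  0  0  0  0  0  0  0  0
 L  0  0  1  1  1  1  1  1  1  1
 F  0  1  1  1  2  2  2  2  2  2
 U  0  1  1  1  2  2  2  2  3  3
 U  0  1  1  1  2  2  2  2  3  3
 L  0  1  2  2  2  2  2  2  3  3
 M  0  1  2  2  2  2  3  3  3  3
 U  0  1  2  2  2  2  3  3  4  4
 M  0  1  2  2  2  2  3  4  4  4
 T  0  1  2  2  2  3  3  4  4  5
dp[9][9] = 5. One LCS (by backtracking along matches): LFMUT.

5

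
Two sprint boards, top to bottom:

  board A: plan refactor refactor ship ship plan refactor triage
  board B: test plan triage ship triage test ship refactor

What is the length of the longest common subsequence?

4

Match plan [1,2], ship [4,4], ship [5,7], refactor [7,8] — 4 tasks in the same relative order in both. Since dp[8][8] = 4, nothing longer is possible.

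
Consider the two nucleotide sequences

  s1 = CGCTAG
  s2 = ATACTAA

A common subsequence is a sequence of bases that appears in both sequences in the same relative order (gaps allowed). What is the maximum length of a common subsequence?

Let dp[i][j] be the LCS length of the first i bases of s1 and the first j bases of s2. dp[i][j] = dp[i-1][j-1]+1 when the i-th and j-th bases match, else max(dp[i-1][j], dp[i][j-1]).
    ·  A  T  A  C  T  A  A
 ·  0  0  0  0  0  0  0  0
 C  0  0  0  0  1  1  1  1
 G  0  0  0  0  1  1  1  1
 C  0  0  0  0  1  1  1  1
 T  0  0  1  1  1  2  2  2
 A  0  1  1  2  2  2  3  3
 G  0  1  1  2  2  2  3  3
dp[6][7] = 3. One LCS (by backtracking along matches): CTA.

3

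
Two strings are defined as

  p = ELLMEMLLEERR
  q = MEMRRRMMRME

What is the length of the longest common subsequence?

5

Taking M [4,1] → E [5,2] → M [6,3] → R [11,6] → R [12,9] gives a common subsequence of length 5. dp[12][11] = 5 confirms this is the maximum.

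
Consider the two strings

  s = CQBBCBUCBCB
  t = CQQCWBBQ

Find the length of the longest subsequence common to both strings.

5

One common subsequence of length 5: C [1,1] → Q [2,3] → C [5,4] → B [6,6] → B [9,7]. Since dp[11][8] = 5, nothing longer is possible.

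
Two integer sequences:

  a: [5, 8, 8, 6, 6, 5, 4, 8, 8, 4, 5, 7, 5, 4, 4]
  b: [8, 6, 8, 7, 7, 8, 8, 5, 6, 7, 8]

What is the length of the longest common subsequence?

Taking 8 [2,1], 8 [3,3], 8 [8,6], 8 [9,7], 5 [11,8], 7 [12,10] gives a common subsequence of length 6. The LCS DP gives dp[15][11] = 6, so this is optimal.

6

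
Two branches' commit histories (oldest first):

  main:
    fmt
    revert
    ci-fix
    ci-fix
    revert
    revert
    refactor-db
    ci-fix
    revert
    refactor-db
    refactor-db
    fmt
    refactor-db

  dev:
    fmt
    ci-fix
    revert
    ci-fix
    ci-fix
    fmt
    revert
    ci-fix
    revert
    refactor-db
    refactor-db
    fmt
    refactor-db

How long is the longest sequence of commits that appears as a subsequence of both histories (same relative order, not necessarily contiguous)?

Match fmt [1,1] → revert [2,3] → ci-fix [3,4] → ci-fix [4,5] → revert [6,7] → ci-fix [8,8] → revert [9,9] → refactor-db [10,10] → refactor-db [11,11] → fmt [12,12] → refactor-db [13,13] — 11 commits in the same relative order in both. The LCS DP gives dp[13][13] = 11, so this is optimal.

11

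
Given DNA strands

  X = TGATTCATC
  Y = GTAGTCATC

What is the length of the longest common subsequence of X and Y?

7

Let dp[i][j] be the LCS length of the first i bases of X and the first j bases of Y. dp[i][j] = dp[i-1][j-1]+1 when the i-th and j-th bases match, else max(dp[i-1][j], dp[i][j-1]).
    ·  G  T  A  G  T  C  A  T  C
 ·  0  0  0  0  0  0  0  0  0  0
 T  0  0  1  1  1  1  1  1  1  1
 G  0  1  1  1  2  2  2  2  2  2
 A  0  1  1  2  2  2  2  3  3  3
 T  0  1  2  2  2  3  3  3  4  4
 T  0  1  2  2  2  3  3  3  4  4
 C  0  1  2  2  2  3  4  4  4  5
 A  0  1  2  3  3  3  4  5  5  5
 T  0  1  2  3  3  4  4  5  6  6
 C  0  1  2  3  3  4  5  5  6  7
dp[9][9] = 7. One LCS (by backtracking along matches): TGTCATC.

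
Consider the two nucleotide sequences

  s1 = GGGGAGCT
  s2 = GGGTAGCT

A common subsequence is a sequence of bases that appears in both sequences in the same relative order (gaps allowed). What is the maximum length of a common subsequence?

7

Let dp[i][j] be the LCS length of the first i bases of s1 and the first j bases of s2. dp[i][j] = dp[i-1][j-1]+1 when the i-th and j-th bases match, else max(dp[i-1][j], dp[i][j-1]).
    ·  G  G  G  T  A  G  C  T
 ·  0  0  0  0  0  0  0  0  0
 G  0  1  1  1  1  1  1  1  1
 G  0  1  2  2  2  2  2  2  2
 G  0  1  2  3  3  3  3  3  3
 G  0  1  2  3  3  3  4  4  4
 A  0  1  2  3  3  4  4  4  4
 G  0  1  2  3  3  4  5  5  5
 C  0  1  2  3  3  4  5  6  6
 T  0  1  2  3  4  4  5  6  7
dp[8][8] = 7. One LCS (by backtracking along matches): GGGAGCT.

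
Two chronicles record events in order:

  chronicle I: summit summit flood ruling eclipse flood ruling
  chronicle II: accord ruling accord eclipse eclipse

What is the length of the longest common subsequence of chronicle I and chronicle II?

One common subsequence of length 2: ruling (chronicle I #4, chronicle II #2), then eclipse (chronicle I #5, chronicle II #5). Since dp[7][5] = 2, nothing longer is possible.

2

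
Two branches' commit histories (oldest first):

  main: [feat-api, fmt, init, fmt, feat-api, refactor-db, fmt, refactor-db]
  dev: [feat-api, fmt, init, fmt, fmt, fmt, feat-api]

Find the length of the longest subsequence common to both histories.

5

Match feat-api (main #1, dev #1), fmt (main #2, dev #2), init (main #3, dev #3), fmt (main #4, dev #6), feat-api (main #5, dev #7) — 5 commits in the same relative order in both, and the DP table's final entry dp[8][7] is also 5, so no common subsequence is longer.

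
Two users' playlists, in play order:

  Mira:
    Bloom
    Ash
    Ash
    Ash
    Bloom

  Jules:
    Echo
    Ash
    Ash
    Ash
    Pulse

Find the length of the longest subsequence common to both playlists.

One common subsequence of length 3: Ash at Mira[2]=Jules[2], then Ash at Mira[3]=Jules[3], then Ash at Mira[4]=Jules[4]. dp[5][5] = 3 confirms this is the maximum.

3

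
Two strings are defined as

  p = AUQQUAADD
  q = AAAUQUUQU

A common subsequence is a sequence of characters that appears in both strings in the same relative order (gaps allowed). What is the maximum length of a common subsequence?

Taking A at p[1]=q[3], then U at p[2]=q[4], then Q at p[3]=q[5], then Q at p[4]=q[8], then U at p[5]=q[9] gives a common subsequence of length 5. Since dp[9][9] = 5, nothing longer is possible.

5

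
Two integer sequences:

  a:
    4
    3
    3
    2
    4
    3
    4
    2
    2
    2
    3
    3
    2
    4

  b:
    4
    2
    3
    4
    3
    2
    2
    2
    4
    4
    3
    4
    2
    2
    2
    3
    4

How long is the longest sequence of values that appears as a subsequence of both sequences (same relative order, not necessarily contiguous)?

12

Taking 4 at a[1]=b[1], 3 at a[2]=b[3], 3 at a[3]=b[5], 2 at a[4]=b[8], 4 at a[5]=b[10], 3 at a[6]=b[11], 4 at a[7]=b[12], 2 at a[8]=b[13], 2 at a[9]=b[14], 2 at a[10]=b[15], 3 at a[12]=b[16], 4 at a[14]=b[17] gives a common subsequence of length 12. The LCS DP gives dp[14][17] = 12, so this is optimal.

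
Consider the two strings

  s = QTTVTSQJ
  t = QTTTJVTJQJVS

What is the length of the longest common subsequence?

Taking Q (s #1, t #1), then T (s #2, t #3), then T (s #3, t #4), then V (s #4, t #6), then T (s #5, t #7), then Q (s #7, t #9), then J (s #8, t #10) gives a common subsequence of length 7. dp[8][12] = 7 confirms this is the maximum.

7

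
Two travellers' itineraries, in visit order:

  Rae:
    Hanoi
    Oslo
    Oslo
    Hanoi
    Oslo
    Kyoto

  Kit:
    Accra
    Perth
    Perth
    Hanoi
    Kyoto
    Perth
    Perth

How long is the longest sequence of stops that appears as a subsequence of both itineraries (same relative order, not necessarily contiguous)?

2

One common subsequence of length 2: Hanoi (Rae #4, Kit #4), then Kyoto (Rae #6, Kit #5). Since dp[6][7] = 2, nothing longer is possible.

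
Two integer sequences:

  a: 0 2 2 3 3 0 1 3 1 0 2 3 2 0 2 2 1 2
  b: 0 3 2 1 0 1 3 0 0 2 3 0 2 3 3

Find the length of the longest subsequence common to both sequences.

10

Pick 0 (a #1, b #1), 2 (a #2, b #3), 0 (a #6, b #5), 1 (a #7, b #6), 3 (a #8, b #7), 0 (a #10, b #9), 2 (a #11, b #10), 3 (a #12, b #11), 0 (a #14, b #12), 2 (a #15, b #13); all 10 values appear in both, in order, and the DP table's final entry dp[18][15] is also 10, so no common subsequence is longer.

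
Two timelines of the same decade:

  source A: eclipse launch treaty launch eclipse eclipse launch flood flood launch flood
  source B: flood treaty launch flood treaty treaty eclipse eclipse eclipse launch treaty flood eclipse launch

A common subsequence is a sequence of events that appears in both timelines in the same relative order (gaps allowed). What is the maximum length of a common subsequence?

Taking launch [2,3] → treaty [3,6] → eclipse [5,8] → eclipse [6,9] → launch [7,10] → flood [8,12] → launch [10,14] gives a common subsequence of length 7. The LCS DP gives dp[11][14] = 7, so this is optimal.

7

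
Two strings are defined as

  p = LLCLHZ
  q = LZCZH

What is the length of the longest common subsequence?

Match L [1,1] → C [3,3] → H [5,5] — 3 characters in the same relative order in both. dp[6][5] = 3 confirms this is the maximum.

3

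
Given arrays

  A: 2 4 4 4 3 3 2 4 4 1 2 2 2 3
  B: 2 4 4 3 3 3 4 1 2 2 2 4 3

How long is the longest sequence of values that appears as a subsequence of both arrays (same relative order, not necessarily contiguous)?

Pick 2 (A #1, B #1) → 4 (A #2, B #2) → 4 (A #3, B #3) → 3 (A #5, B #5) → 3 (A #6, B #6) → 4 (A #9, B #7) → 1 (A #10, B #8) → 2 (A #11, B #9) → 2 (A #12, B #10) → 2 (A #13, B #11) → 3 (A #14, B #13); all 11 values appear in both, in order. dp[14][13] = 11 confirms this is the maximum.

11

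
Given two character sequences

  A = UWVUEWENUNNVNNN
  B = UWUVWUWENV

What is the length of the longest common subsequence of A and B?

Let dp[i][j] be the LCS length of the first i characters of A and the first j characters of B. dp[i][j] = dp[i-1][j-1]+1 when the i-th and j-th characters match, else max(dp[i-1][j], dp[i][j-1]).
    ·  U  W  U  V  W  U  W  E  N  V
 ·  0  0  0  0  0  0  0  0  0  0  0
 U  0  1  1  1  1  1  1  1  1  1  1
 W  0  1  2  2  2  2  2  2  2  2  2
 V  0  1  2  2  3  3  3  3  3  3  3
 U  0  1  2  3  3  3  4  4  4  4  4
 E  0  1  2  3  3  3  4  4  5  5  5
 W  0  1  2  3  3  4  4  5  5  5  5
 E  0  1  2  3  3  4  4  5  6  6  6
 N  0  1  2  3  3  4  4  5  6  7  7
 U  0  1  2  3  3  4  5  5  6  7  7
 N  0  1  2  3  3  4  5  5  6  7  7
 N  0  1  2  3  3  4  5  5  6  7  7
 V  0  1  2  3  4  4  5  5  6  7  8
 N  0  1  2  3  4  4  5  5  6  7  8
 N  0  1  2  3  4  4  5  5  6  7  8
 N  0  1  2  3  4  4  5  5  6  7  8
dp[15][10] = 8. One LCS (by backtracking along matches): UWVUWENV.

8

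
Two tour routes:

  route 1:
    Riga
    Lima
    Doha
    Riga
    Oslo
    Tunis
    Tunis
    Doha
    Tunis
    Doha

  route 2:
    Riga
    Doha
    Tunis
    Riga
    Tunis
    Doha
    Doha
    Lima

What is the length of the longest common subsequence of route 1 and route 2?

Match Riga [1,1], Doha [3,2], Riga [4,4], Tunis [7,5], Doha [8,6], Doha [10,7] — 6 stops in the same relative order in both. dp[10][8] = 6 confirms this is the maximum.

6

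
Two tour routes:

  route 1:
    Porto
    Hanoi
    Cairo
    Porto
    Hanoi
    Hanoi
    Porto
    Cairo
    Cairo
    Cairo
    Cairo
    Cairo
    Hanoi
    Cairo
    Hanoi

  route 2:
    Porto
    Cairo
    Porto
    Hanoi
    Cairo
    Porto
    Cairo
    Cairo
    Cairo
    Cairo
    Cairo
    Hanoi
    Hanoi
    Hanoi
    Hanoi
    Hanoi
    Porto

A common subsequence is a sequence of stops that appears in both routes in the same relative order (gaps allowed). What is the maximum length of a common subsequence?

12

One common subsequence of length 12: Porto at route 1[1]=route 2[1], Cairo at route 1[3]=route 2[2], Porto at route 1[4]=route 2[3], Hanoi at route 1[5]=route 2[4], Porto at route 1[7]=route 2[6], Cairo at route 1[8]=route 2[7], Cairo at route 1[9]=route 2[8], Cairo at route 1[10]=route 2[9], Cairo at route 1[11]=route 2[10], Cairo at route 1[12]=route 2[11], Hanoi at route 1[13]=route 2[15], Hanoi at route 1[15]=route 2[16]. The LCS DP gives dp[15][17] = 12, so this is optimal.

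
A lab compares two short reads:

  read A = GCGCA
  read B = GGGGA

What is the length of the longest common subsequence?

3

Let dp[i][j] be the LCS length of the first i bases of read A and the first j bases of read B. dp[i][j] = dp[i-1][j-1]+1 when the i-th and j-th bases match, else max(dp[i-1][j], dp[i][j-1]).
    ·  G  G  G  G  A
 ·  0  0  0  0  0  0
 G  0  1  1  1  1  1
 C  0  1  1  1  1  1
 G  0  1  2  2  2  2
 C  0  1  2  2  2  2
 A  0  1  2  2  2  3
dp[5][5] = 3. One LCS (by backtracking along matches): GGA.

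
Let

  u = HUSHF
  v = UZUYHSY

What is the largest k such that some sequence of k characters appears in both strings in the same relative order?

Match H [1,5], S [3,6] — 2 characters in the same relative order in both. dp[5][7] = 2 confirms this is the maximum.

2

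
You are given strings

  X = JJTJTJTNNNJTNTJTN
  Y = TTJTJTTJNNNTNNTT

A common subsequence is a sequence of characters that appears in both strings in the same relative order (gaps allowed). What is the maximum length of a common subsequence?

One common subsequence of length 12: J at X[1]=Y[3], J at X[2]=Y[5], T at X[3]=Y[6], T at X[5]=Y[7], J at X[6]=Y[8], N at X[8]=Y[9], N at X[9]=Y[10], N at X[10]=Y[11], T at X[12]=Y[12], N at X[13]=Y[14], T at X[14]=Y[15], T at X[16]=Y[16]. Since dp[17][16] = 12, nothing longer is possible.

12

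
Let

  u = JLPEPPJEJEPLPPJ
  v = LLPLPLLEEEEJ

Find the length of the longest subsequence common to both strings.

6

Pick L at u[2]=v[4]; then P at u[3]=v[5]; then E at u[4]=v[9]; then E at u[8]=v[10]; then E at u[10]=v[11]; then J at u[15]=v[12]; all 6 characters appear in both, in order. dp[15][12] = 6 confirms this is the maximum.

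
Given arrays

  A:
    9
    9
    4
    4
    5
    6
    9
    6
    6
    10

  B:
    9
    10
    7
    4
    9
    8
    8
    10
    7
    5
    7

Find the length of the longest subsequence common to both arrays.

4

One common subsequence of length 4: 9 at A[1]=B[1]; then 4 at A[4]=B[4]; then 9 at A[7]=B[5]; then 10 at A[10]=B[8]. The LCS DP gives dp[10][11] = 4, so this is optimal.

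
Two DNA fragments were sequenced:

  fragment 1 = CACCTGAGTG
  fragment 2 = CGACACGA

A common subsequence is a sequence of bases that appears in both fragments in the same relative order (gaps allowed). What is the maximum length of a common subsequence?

6

Pick C [1,1], A [2,3], C [3,4], C [4,6], G [6,7], A [7,8]; all 6 bases appear in both, in order. The LCS DP gives dp[10][8] = 6, so this is optimal.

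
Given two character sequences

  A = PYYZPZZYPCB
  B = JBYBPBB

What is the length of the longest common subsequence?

3

One common subsequence of length 3: Y (A #2, B #3) → P (A #5, B #5) → B (A #11, B #7). The LCS DP gives dp[11][7] = 3, so this is optimal.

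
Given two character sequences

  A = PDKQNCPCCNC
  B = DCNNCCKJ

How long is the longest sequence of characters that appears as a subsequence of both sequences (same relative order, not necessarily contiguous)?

4

Pick D [2,1] → N [5,4] → C [6,5] → C [8,6]; all 4 characters appear in both, in order, and the DP table's final entry dp[11][8] is also 4, so no common subsequence is longer.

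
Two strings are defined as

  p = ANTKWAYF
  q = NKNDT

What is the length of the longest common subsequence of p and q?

2

Let dp[i][j] be the LCS length of the first i characters of p and the first j characters of q. dp[i][j] = dp[i-1][j-1]+1 when the i-th and j-th characters match, else max(dp[i-1][j], dp[i][j-1]).
    ·  N  K  N  D  T
 ·  0  0  0  0  0  0
 A  0  0  0  0  0  0
 N  0  1  1  1  1  1
 T  0  1  1  1  1  2
 K  0  1  2  2  2  2
 W  0  1  2  2  2  2
 A  0  1  2  2  2  2
 Y  0  1  2  2  2  2
 F  0  1  2  2  2  2
dp[8][5] = 2. One LCS (by backtracking along matches): NT.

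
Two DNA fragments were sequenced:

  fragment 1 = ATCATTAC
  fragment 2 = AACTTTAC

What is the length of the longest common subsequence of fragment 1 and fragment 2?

Let dp[i][j] be the LCS length of the first i bases of fragment 1 and the first j bases of fragment 2. dp[i][j] = dp[i-1][j-1]+1 when the i-th and j-th bases match, else max(dp[i-1][j], dp[i][j-1]).
    ·  A  A  C  T  T  T  A  C
 ·  0  0  0  0  0  0  0  0  0
 A  0  1  1  1  1  1  1  1  1
 T  0  1  1  1  2  2  2  2  2
 C  0  1  1  2  2  2  2  2  3
 A  0  1  2  2  2  2  2  3  3
 T  0  1  2  2  3  3  3  3  3
 T  0  1  2  2  3  4  4  4  4
 A  0  1  2  2  3  4  4  5  5
 C  0  1  2  3  3  4  4  5  6
dp[8][8] = 6. One LCS (by backtracking along matches): ATTTAC.

6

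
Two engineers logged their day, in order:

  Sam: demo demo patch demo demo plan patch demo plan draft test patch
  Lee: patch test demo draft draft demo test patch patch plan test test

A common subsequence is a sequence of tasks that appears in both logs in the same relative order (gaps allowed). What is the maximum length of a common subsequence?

6

Pick demo at Sam[1]=Lee[3], demo at Sam[2]=Lee[6], patch at Sam[3]=Lee[8], patch at Sam[7]=Lee[9], plan at Sam[9]=Lee[10], test at Sam[11]=Lee[12]; all 6 tasks appear in both, in order. dp[12][12] = 6 confirms this is the maximum.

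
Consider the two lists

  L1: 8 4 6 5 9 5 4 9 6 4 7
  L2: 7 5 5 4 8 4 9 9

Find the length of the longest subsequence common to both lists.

Let dp[i][j] be the LCS length of the first i values of L1 and the first j values of L2. dp[i][j] = dp[i-1][j-1]+1 when the i-th and j-th values match, else max(dp[i-1][j], dp[i][j-1]).
    ·  7  5  5  4  8  4  9  9
 ·  0  0  0  0  0  0  0  0  0
 8  0  0  0  0  0  1  1  1  1
 4  0  0  0  0  1  1  2  2  2
 6  0  0  0  0  1  1  2  2  2
 5  0  0  1  1  1  1  2  2  2
 9  0  0  1  1  1  1  2  3  3
 5  0  0  1  2  2  2  2  3  3
 4  0  0  1  2  3  3  3  3  3
 9  0  0  1  2  3  3  3  4  4
 6  0  0  1  2  3  3  3  4  4
 4  0  0  1  2  3  3  4  4  4
 7  0  1  1  2  3  3  4  4  4
dp[11][8] = 4. One LCS (by backtracking along matches): 8, 4, 9, 9.

4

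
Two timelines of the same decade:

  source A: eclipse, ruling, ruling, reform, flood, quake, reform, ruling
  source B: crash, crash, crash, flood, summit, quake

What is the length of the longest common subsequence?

One common subsequence of length 2: flood [5,4] → quake [6,6]. dp[8][6] = 2 confirms this is the maximum.

2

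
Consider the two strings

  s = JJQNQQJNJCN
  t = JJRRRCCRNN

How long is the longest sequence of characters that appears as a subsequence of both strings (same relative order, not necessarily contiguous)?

Let dp[i][j] be the LCS length of the first i characters of s and the first j characters of t. dp[i][j] = dp[i-1][j-1]+1 when the i-th and j-th characters match, else max(dp[i-1][j], dp[i][j-1]).
    ·  J  J  R  R  R  C  C  R  N  N
 ·  0  0  0  0  0  0  0  0  0  0  0
 J  0  1  1  1  1  1  1  1  1  1  1
 J  0  1  2  2  2  2  2  2  2  2  2
 Q  0  1  2  2  2  2  2  2  2  2  2
 N  0  1  2  2  2  2  2  2  2  3  3
 Q  0  1  2  2  2  2  2  2  2  3  3
 Q  0  1  2  2  2  2  2  2  2  3  3
 J  0  1  2  2  2  2  2  2  2  3  3
 N  0  1  2  2  2  2  2  2  2  3  4
 J  0  1  2  2  2  2  2  2  2  3  4
 C  0  1  2  2  2  2  3  3  3  3  4
 N  0  1  2  2  2  2  3  3  3  4  4
dp[11][10] = 4. One LCS (by backtracking along matches): JJNN.

4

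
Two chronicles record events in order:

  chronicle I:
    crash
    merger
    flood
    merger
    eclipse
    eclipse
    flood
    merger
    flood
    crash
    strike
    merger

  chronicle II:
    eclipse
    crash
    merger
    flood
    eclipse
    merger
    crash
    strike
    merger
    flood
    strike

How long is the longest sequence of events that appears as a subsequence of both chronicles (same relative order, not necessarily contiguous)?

8

Match crash [1,2]; then merger [2,3]; then flood [3,4]; then eclipse [6,5]; then merger [8,6]; then crash [10,7]; then strike [11,8]; then merger [12,9] — 8 events in the same relative order in both. The LCS DP gives dp[12][11] = 8, so this is optimal.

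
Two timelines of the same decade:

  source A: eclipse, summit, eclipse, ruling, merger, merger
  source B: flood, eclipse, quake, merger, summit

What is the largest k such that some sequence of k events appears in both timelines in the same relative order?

2

Match eclipse at source A[1]=source B[2], summit at source A[2]=source B[5] — 2 events in the same relative order in both. The LCS DP gives dp[6][5] = 2, so this is optimal.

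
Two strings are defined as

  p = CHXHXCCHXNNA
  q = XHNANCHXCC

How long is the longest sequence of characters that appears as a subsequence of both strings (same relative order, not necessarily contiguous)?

5

One common subsequence of length 5: C at p[1]=q[6]; then H at p[4]=q[7]; then X at p[5]=q[8]; then C at p[6]=q[9]; then C at p[7]=q[10]. dp[12][10] = 5 confirms this is the maximum.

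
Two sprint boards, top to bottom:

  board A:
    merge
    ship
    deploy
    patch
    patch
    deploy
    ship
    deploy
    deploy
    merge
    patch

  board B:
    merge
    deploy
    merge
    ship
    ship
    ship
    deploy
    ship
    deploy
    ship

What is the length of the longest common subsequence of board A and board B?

One common subsequence of length 5: merge [1,3], then ship [2,6], then deploy [3,7], then deploy [6,9], then ship [7,10]. dp[11][10] = 5 confirms this is the maximum.

5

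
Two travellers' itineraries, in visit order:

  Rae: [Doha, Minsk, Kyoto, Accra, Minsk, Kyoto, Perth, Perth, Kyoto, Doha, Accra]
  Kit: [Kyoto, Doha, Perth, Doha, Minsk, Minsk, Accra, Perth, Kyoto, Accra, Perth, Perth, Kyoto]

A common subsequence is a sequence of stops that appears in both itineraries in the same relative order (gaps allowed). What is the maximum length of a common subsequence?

7

Taking Doha at Rae[1]=Kit[4], Minsk at Rae[2]=Kit[6], Kyoto at Rae[3]=Kit[9], Accra at Rae[4]=Kit[10], Perth at Rae[7]=Kit[11], Perth at Rae[8]=Kit[12], Kyoto at Rae[9]=Kit[13] gives a common subsequence of length 7. Since dp[11][13] = 7, nothing longer is possible.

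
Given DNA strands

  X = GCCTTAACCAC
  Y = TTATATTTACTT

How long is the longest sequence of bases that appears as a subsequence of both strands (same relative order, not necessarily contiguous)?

One common subsequence of length 6: T [4,1] → T [5,2] → A [6,3] → A [7,5] → A [10,9] → C [11,10], and the DP table's final entry dp[11][12] is also 6, so no common subsequence is longer.

6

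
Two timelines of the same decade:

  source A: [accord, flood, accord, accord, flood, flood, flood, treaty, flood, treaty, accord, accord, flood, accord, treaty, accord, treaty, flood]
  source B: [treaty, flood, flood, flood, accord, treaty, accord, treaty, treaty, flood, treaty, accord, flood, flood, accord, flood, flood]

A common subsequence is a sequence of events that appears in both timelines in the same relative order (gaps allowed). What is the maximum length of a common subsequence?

10

One common subsequence of length 10: flood [2,4] → accord [3,5] → accord [4,7] → treaty [8,9] → flood [9,10] → treaty [10,11] → accord [11,12] → accord [12,15] → flood [13,16] → flood [18,17]. Since dp[18][17] = 10, nothing longer is possible.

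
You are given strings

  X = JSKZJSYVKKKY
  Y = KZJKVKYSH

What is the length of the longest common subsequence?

Pick K (X #3, Y #1) → Z (X #4, Y #2) → J (X #5, Y #3) → V (X #8, Y #5) → K (X #11, Y #6) → Y (X #12, Y #7); all 6 characters appear in both, in order. dp[12][9] = 6 confirms this is the maximum.

6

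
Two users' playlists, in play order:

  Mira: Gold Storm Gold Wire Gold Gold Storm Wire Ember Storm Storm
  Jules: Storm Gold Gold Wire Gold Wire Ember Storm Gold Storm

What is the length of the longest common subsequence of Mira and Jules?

8

One common subsequence of length 8: Gold at Mira[1]=Jules[2], Gold at Mira[3]=Jules[3], Wire at Mira[4]=Jules[4], Gold at Mira[6]=Jules[5], Wire at Mira[8]=Jules[6], Ember at Mira[9]=Jules[7], Storm at Mira[10]=Jules[8], Storm at Mira[11]=Jules[10]. The LCS DP gives dp[11][10] = 8, so this is optimal.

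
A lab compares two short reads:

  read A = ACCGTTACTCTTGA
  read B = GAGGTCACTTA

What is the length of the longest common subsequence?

8

One common subsequence of length 8: A at read A[1]=read B[2], then G at read A[4]=read B[4], then T at read A[5]=read B[5], then A at read A[7]=read B[7], then C at read A[10]=read B[8], then T at read A[11]=read B[9], then T at read A[12]=read B[10], then A at read A[14]=read B[11]. dp[14][11] = 8 confirms this is the maximum.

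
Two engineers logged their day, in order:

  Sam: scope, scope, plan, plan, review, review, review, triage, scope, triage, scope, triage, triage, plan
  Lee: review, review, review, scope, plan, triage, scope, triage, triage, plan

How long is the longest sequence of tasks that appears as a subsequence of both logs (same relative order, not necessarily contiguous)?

Match review [5,1], then review [6,2], then review [7,3], then scope [9,4], then triage [10,6], then scope [11,7], then triage [12,8], then triage [13,9], then plan [14,10] — 9 tasks in the same relative order in both, and the DP table's final entry dp[14][10] is also 9, so no common subsequence is longer.

9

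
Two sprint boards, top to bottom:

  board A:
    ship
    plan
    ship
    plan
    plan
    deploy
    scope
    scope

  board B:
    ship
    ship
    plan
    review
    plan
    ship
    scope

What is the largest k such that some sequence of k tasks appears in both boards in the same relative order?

5

Pick ship (board A #1, board B #1) → ship (board A #3, board B #2) → plan (board A #4, board B #3) → plan (board A #5, board B #5) → scope (board A #8, board B #7); all 5 tasks appear in both, in order. dp[8][7] = 5 confirms this is the maximum.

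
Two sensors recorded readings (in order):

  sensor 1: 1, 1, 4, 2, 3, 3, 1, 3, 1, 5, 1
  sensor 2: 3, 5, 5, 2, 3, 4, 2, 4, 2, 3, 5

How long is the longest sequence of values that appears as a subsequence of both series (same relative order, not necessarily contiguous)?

Match 4 (sensor 1 #3, sensor 2 #8), then 2 (sensor 1 #4, sensor 2 #9), then 3 (sensor 1 #8, sensor 2 #10), then 5 (sensor 1 #10, sensor 2 #11) — 4 values in the same relative order in both, and the DP table's final entry dp[11][11] is also 4, so no common subsequence is longer.

4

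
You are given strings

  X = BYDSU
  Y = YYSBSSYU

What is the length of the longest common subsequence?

Let dp[i][j] be the LCS length of the first i characters of X and the first j characters of Y. dp[i][j] = dp[i-1][j-1]+1 when the i-th and j-th characters match, else max(dp[i-1][j], dp[i][j-1]).
    ·  Y  Y  S  B  S  S  Y  U
 ·  0  0  0  0  0  0  0  0  0
 B  0  0  0  0  1  1  1  1  1
 Y  0  1  1  1  1  1  1  2  2
 D  0  1  1  1  1  1  1  2  2
 S  0  1  1  2  2  2  2  2  2
 U  0  1  1  2  2  2  2  2  3
dp[5][8] = 3. One LCS (by backtracking along matches): BYU.

3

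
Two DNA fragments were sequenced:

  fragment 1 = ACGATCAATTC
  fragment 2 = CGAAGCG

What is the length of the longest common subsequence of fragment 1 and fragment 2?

5

Let dp[i][j] be the LCS length of the first i bases of fragment 1 and the first j bases of fragment 2. dp[i][j] = dp[i-1][j-1]+1 when the i-th and j-th bases match, else max(dp[i-1][j], dp[i][j-1]).
    ·  C  G  A  A  G  C  G
 ·  0  0  0  0  0  0  0  0
 A  0  0  0  1  1  1  1  1
 C  0  1  1  1  1  1  2  2
 G  0  1  2  2  2  2  2  3
 A  0  1  2  3  3  3  3  3
 T  0  1  2  3  3  3  3  3
 C  0  1  2  3  3  3  4  4
 A  0  1  2  3  4  4  4  4
 A  0  1  2  3  4  4  4  4
 T  0  1  2  3  4  4  4  4
 T  0  1  2  3  4  4  4  4
 C  0  1  2  3  4  4  5  5
dp[11][7] = 5. One LCS (by backtracking along matches): CGAAC.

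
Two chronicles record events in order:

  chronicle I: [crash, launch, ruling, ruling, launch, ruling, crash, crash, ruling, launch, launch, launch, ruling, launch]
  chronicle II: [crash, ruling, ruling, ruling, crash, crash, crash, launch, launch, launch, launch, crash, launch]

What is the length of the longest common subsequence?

One common subsequence of length 10: crash [1,1]; then ruling [3,2]; then ruling [4,3]; then ruling [6,4]; then crash [7,6]; then crash [8,7]; then launch [10,9]; then launch [11,10]; then launch [12,11]; then launch [14,13], and the DP table's final entry dp[14][13] is also 10, so no common subsequence is longer.

10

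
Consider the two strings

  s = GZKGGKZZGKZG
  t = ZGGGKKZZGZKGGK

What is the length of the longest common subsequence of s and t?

9

One common subsequence of length 9: G [1,2] → G [4,3] → G [5,4] → K [6,6] → Z [7,7] → Z [8,8] → G [9,9] → K [10,11] → G [12,13]. Since dp[12][14] = 9, nothing longer is possible.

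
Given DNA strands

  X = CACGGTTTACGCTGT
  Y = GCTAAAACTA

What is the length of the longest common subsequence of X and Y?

Let dp[i][j] be the LCS length of the first i bases of X and the first j bases of Y. dp[i][j] = dp[i-1][j-1]+1 when the i-th and j-th bases match, else max(dp[i-1][j], dp[i][j-1]).
    ·  G  C  T  A  A  A  A  C  T  A
 ·  0  0  0  0  0  0  0  0  0  0  0
 C  0  0  1  1  1  1  1  1  1  1  1
 A  0  0  1  1  2  2  2  2  2  2  2
 C  0  0  1  1  2  2  2  2  3  3  3
 G  0  1  1  1  2  2  2  2  3  3  3
 G  0  1  1  1  2  2  2  2  3  3  3
 T  0  1  1  2  2  2  2  2  3  4  4
 T  0  1  1  2  2  2  2  2  3  4  4
 T  0  1  1  2  2  2  2  2  3  4  4
 A  0  1  1  2  3  3  3  3  3  4  5
 C  0  1  2  2  3  3  3  3  4  4  5
 G  0  1  2  2  3  3  3  3  4  4  5
 C  0  1  2  2  3  3  3  3  4  4  5
 T  0  1  2  3  3  3  3  3  4  5  5
 G  0  1  2  3  3  3  3  3  4  5  5
 T  0  1  2  3  3  3  3  3  4  5  5
dp[15][10] = 5. One LCS (by backtracking along matches): CACTA.

5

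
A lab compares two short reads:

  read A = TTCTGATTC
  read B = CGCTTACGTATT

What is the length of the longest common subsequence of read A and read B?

7

Match T (read A #1, read B #4); then T (read A #2, read B #5); then C (read A #3, read B #7); then T (read A #4, read B #9); then A (read A #6, read B #10); then T (read A #7, read B #11); then T (read A #8, read B #12) — 7 bases in the same relative order in both. dp[9][12] = 7 confirms this is the maximum.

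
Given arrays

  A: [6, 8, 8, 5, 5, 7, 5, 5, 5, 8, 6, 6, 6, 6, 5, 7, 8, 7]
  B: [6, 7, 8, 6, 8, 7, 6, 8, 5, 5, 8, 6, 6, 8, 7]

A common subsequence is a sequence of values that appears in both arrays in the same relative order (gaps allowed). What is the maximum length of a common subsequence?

11

Taking 6 [1,1], 8 [2,3], 8 [3,5], 7 [6,6], 5 [8,9], 5 [9,10], 8 [10,11], 6 [13,12], 6 [14,13], 8 [17,14], 7 [18,15] gives a common subsequence of length 11. Since dp[18][15] = 11, nothing longer is possible.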